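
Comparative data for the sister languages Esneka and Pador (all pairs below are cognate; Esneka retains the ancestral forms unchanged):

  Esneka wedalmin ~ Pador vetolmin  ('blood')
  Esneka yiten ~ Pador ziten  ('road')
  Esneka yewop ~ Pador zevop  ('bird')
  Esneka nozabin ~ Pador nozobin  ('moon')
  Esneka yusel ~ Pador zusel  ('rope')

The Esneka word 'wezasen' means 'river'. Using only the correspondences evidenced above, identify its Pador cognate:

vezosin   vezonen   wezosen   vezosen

vezosen

wedalmin ~ vetolmin — Esneka w corresponds to Pador v word-initially before a front vowel.
wedalmin ~ vetolmin — Esneka a corresponds to Pador o after a consonant, before a consonant other than r, m, n, p, b, f, v.
Applying these to Esneka 'wezasen':
  wezasen → vezasen   (w→v word-initially before a front vowel)
  vezasen → vezosen   (a→o after a consonant, before a consonant other than r, m, n, p, b, f, v)
So the Pador cognate is 'vezosen'.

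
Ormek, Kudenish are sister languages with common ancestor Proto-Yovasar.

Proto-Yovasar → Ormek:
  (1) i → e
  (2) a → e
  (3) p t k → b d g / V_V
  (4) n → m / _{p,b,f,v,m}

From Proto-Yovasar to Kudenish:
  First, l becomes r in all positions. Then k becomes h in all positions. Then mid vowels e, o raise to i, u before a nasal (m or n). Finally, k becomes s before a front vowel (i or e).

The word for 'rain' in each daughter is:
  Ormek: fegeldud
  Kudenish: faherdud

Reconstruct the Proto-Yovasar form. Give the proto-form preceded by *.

Position 2: Ormek has e, Kudenish has a. Kudenish preserves a here (none of its changes turn any other segment into a), so the proto-segment is *a.
Position 3: Ormek has g, Kudenish has h. Taking the neighbouring segments as reconstructed: Ormek g could go back to *k or *g; Kudenish h could go back to *k or *h — the one source consistent with every daughter is *k.
Position 5: Ormek has l, Kudenish has r. Ormek preserves l here (none of its changes turn any other segment into l), so the proto-segment is *l.
Continuing position by position gives *fakeldud; check it forward:
Ormek: *fakeldud
  fakeldud (rule 1 does not apply)
  fakeldud → fekeldud   [vowel merger]
  fekeldud → fegeldud   [intervocalic voicing]
  fegeldud (rule 4 does not apply)
  giving Ormek fegeldud.
Kudenish: *fakeldud
  fakeldud → fakerdud   [unconditioned shift]
  fakerdud → faherdud   [unconditioned shift]
  faherdud (rule 3 does not apply)
  faherdud (rule 4 does not apply)
  giving Kudenish faherdud.
*fakeldud is the unique common source.

*fakeldud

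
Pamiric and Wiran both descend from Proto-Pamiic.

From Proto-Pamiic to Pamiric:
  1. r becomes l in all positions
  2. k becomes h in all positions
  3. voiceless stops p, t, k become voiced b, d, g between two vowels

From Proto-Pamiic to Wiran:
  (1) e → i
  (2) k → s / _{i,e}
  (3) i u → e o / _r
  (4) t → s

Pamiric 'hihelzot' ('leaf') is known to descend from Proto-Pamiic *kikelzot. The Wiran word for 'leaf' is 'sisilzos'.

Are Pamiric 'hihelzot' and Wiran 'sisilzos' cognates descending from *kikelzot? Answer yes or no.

yes

Derive the expected Wiran reflex of *kikelzot:
Wiran: start from *kikelzot.
  rule 1 (vowel merger): kikelzot → kikilzot
  rule 2 (palatalisation): kikilzot → sisilzot
  rule 3: no change — sisilzot
  rule 4 (unconditioned shift): sisilzot → sisilzos
  ⇒ Wiran sisilzos
Wiran 'sisilzos' matches the regular reflex exactly, so the pair is cognate.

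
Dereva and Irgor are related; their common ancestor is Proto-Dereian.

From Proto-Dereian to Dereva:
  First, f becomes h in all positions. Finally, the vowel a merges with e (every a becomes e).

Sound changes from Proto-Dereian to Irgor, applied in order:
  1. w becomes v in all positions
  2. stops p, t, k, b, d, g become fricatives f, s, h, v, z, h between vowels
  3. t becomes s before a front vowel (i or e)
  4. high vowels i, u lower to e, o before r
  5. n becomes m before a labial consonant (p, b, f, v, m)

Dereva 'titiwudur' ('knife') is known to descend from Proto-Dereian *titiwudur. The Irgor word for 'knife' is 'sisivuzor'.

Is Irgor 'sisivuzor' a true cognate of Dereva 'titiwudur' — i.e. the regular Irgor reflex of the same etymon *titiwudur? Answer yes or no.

Derive the expected Irgor reflex of *titiwudur:
Irgor: start from *titiwudur.
  rule 1 (unconditioned shift): titiwudur → titivudur
  rule 2 (intervocalic lenition): titivudur → tisivuzur
  rule 3 (palatalisation): tisivuzur → sisivuzur
  rule 4 (pre-rhotic lowering): sisivuzur → sisivuzor
  rule 5: no change — sisivuzor
  ⇒ Irgor sisivuzor
Irgor 'sisivuzor' matches the regular reflex exactly, so the pair is cognate.

yes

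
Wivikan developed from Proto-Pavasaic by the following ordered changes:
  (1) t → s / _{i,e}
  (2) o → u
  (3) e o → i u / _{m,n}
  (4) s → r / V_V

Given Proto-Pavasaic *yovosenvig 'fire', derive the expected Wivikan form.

Wivikan: *yovosenvig
  yovosenvig (rule 1 does not apply)
  yovosenvig → yuvusenvig   [vowel merger]
  yuvusenvig → yuvusinvig   [pre-nasal raising]
  yuvusinvig → yuvurinvig   [rhotacism]
  giving Wivikan yuvurinvig.

yuvurinvig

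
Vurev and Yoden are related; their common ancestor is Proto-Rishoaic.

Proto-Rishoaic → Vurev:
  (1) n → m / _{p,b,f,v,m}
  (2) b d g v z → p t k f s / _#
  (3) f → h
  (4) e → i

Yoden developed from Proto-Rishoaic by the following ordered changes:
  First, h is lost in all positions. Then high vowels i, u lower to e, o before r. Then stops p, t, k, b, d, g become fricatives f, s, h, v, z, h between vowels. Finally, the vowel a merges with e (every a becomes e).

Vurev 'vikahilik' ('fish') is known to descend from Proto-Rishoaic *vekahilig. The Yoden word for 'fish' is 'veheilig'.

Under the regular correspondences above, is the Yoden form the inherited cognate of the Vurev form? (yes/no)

yes

Derive the expected Yoden reflex of *vekahilig:
Yoden: *vekahilig > vekailig > vehailig > veheilig  (by h-loss, intervocalic lenition, vowel merger)
Yoden 'veheilig' matches the regular reflex exactly, so the pair is cognate.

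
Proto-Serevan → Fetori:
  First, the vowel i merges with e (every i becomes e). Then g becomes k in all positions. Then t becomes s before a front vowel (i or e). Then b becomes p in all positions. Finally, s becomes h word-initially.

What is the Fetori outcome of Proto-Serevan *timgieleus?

hemkeeleus

Fetori: *timgieleus > temgeeleus > temkeeleus > semkeeleus > hemkeeleus  (by vowel merger, unconditioned shift, palatalisation, debuccalisation)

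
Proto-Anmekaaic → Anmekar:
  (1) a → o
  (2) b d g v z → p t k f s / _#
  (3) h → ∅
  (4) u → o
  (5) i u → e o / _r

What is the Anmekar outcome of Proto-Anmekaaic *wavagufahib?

Anmekar: start from *wavagufahib.
  rule 1 (vowel merger): wavagufahib → wovogufohib
  rule 2 (final devoicing): wovogufohib → wovogufohip
  rule 3 (h-loss): wovogufohip → wovogufoip
  rule 4 (vowel merger): wovogufoip → wovogofoip
  rule 5: no change — wovogofoip
  ⇒ Anmekar wovogofoip

wovogofoip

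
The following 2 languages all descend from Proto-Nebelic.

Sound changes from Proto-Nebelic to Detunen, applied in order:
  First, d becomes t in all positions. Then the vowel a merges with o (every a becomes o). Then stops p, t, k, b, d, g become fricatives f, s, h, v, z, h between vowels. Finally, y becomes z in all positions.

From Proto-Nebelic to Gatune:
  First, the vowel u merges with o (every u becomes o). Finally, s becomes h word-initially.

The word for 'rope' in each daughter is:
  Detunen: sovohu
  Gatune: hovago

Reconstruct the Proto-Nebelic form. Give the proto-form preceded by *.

Position 5: Detunen has h, Gatune has g. Gatune preserves g here (none of its changes turn any other segment into g), so the proto-segment is *g.
Position 4: Detunen has o, Gatune has a. Gatune preserves a here (none of its changes turn any other segment into a), so the proto-segment is *a.
Continuing position by position gives *sovagu; check it forward:
Detunen: *sovagu
  sovagu (rule 1 does not apply)
  sovagu → sovogu   [vowel merger]
  sovogu → sovohu   [intervocalic lenition]
  sovohu (rule 4 does not apply)
  giving Detunen sovohu.
Gatune: *sovagu > sovago > hovago  (by vowel merger, debuccalisation)
No other proto-form is consistent with every reflex, so the reconstruction is *sovagu.

*sovagu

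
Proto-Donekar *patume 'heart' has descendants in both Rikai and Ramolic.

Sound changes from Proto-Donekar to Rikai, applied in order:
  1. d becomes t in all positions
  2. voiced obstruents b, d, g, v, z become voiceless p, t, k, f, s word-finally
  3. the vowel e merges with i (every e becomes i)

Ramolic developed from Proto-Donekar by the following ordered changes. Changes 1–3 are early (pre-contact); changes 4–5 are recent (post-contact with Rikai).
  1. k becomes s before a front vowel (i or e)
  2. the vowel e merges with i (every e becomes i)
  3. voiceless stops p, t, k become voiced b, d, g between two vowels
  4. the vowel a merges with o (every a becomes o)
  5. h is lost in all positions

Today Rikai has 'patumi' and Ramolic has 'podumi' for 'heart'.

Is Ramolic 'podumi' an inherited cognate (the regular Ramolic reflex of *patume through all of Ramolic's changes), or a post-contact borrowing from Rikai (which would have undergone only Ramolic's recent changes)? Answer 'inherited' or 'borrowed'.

If inherited, *patume would pass through all of Ramolic's changes:
Ramolic: *patume
  patume (rule 1 does not apply)
  patume → patumi   [vowel merger]
  patumi → padumi   [intervocalic voicing]
  padumi → podumi   [vowel merger]
  podumi (rule 5 does not apply)
  giving Ramolic podumi.
If borrowed from Rikai 'patumi' after the early changes, it would undergo only the recent ones:
  rule 4 (vowel merger): patumi → potumi
  rule 5 (h-loss): no change (potumi)
  ⇒ as a loan: potumi
Ramolic 'podumi' matches the inherited outcome exactly, so it is an inherited cognate, not a loan.

inherited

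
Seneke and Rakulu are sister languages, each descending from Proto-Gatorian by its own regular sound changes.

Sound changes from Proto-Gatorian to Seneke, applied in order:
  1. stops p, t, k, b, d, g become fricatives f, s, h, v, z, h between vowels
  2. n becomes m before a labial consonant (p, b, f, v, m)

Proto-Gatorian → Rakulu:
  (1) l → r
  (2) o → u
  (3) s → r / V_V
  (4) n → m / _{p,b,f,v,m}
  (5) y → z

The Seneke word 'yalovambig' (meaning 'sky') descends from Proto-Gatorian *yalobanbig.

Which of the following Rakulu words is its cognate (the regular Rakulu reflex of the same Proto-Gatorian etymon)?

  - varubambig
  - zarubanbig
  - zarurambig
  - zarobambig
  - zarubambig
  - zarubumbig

Rakulu: *yalobanbig
  yalobanbig → yarobanbig   [unconditioned shift]
  yarobanbig → yarubanbig   [vowel merger]
  yarubanbig (rule 3 does not apply)
  yarubanbig → yarubambig   [nasal place assimilation]
  yarubambig → zarubambig   [unconditioned shift]
  giving Rakulu zarubambig.

zarubambig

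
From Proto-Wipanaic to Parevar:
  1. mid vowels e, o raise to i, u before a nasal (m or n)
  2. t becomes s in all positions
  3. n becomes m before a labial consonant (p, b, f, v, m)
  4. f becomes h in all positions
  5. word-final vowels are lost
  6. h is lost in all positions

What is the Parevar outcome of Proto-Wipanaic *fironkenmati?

Parevar: *fironkenmati
  fironkenmati → firunkinmati   [pre-nasal raising]
  firunkinmati → firunkinmasi   [unconditioned shift]
  firunkinmasi → firunkimmasi   [nasal place assimilation]
  firunkimmasi → hirunkimmasi   [unconditioned shift]
  hirunkimmasi → hirunkimmas   [apocope]
  hirunkimmas → irunkimmas   [h-loss]
  giving Parevar irunkimmas.

irunkimmas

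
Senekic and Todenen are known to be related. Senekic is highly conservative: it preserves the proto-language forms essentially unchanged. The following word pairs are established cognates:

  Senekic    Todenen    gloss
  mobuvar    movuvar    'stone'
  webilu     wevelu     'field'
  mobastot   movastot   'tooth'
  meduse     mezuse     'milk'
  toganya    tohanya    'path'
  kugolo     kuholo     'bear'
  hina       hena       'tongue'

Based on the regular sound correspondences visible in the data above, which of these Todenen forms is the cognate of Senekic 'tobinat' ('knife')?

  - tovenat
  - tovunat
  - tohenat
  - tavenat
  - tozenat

webilu ~ wevelu — Senekic b corresponds to Todenen v between vowels (before a front vowel).
hina ~ hena — Senekic i corresponds to Todenen e after a consonant, before a nasal.
Applying these to Senekic 'tobinat':
  tobinat → tovinat   (b→v between vowels (before a front vowel))
  tovinat → tovenat   (i→e after a consonant, before a nasal)
So the Todenen cognate is 'tovenat'.

tovenat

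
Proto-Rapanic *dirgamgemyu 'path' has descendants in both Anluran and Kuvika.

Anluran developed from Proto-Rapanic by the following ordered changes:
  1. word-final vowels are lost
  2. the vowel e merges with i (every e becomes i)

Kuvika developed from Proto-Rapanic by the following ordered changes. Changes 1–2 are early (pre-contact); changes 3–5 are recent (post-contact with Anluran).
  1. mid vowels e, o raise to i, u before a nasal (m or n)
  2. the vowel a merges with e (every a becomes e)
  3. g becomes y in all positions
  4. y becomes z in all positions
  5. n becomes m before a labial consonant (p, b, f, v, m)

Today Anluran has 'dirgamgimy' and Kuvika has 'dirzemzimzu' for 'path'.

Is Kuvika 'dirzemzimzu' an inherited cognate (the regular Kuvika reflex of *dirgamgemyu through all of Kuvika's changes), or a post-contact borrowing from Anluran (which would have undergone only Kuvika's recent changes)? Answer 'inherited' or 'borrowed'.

If inherited, *dirgamgemyu would pass through all of Kuvika's changes:
Kuvika: *dirgamgemyu > dirgamgimyu > dirgemgimyu > diryemyimyu > dirzemzimzu  (by pre-nasal raising, vowel merger, unconditioned shift, unconditioned shift)
If borrowed from Anluran 'dirgamgimy' after the early changes, it would undergo only the recent ones:
  rule 3 (unconditioned shift): dirgamgimy → diryamyimy
  rule 4 (unconditioned shift): diryamyimy → dirzamzimz
  rule 5 (nasal place assimilation): no change (dirzamzimz)
  ⇒ as a loan: dirzamzimz
Kuvika 'dirzemzimzu' matches the inherited outcome exactly, so it is an inherited cognate, not a loan.

inherited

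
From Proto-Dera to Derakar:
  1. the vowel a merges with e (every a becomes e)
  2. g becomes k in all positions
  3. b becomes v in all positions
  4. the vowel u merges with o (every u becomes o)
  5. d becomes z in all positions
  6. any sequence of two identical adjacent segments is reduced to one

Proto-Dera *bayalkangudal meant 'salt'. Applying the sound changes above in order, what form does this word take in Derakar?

veyelkenkozel

Derakar: *bayalkangudal > beyelkengudel > beyelkenkudel > veyelkenkudel > veyelkenkodel > veyelkenkozel  (by vowel merger, unconditioned shift, unconditioned shift, vowel merger, unconditioned shift)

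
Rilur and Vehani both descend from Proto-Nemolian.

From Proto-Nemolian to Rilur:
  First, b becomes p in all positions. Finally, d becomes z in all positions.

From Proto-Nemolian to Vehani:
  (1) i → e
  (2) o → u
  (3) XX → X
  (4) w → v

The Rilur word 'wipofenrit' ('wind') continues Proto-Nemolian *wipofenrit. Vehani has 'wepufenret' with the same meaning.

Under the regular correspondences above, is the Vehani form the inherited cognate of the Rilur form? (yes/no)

no

Derive the expected Vehani reflex of *wipofenrit:
Vehani: *wipofenrit
  wipofenrit → wepofenret   [vowel merger]
  wepofenret → wepufenret   [vowel merger]
  wepufenret (rule 3 does not apply)
  wepufenret → vepufenret   [unconditioned shift]
  giving Vehani vepufenret.
The regular Vehani reflex would be 'vepufenret', but the attested form is 'wepufenret'. The correspondence is irregular, so they are not cognates (the Vehani form has a different source).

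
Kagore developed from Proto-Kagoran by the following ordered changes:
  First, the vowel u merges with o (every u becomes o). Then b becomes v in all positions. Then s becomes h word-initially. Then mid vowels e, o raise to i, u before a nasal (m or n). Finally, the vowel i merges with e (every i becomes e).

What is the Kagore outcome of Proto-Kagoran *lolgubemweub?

Kagore: *lolgubemweub
  lolgubemweub → lolgobemweob   [vowel merger]
  lolgobemweob → lolgovemweov   [unconditioned shift]
  lolgovemweov (rule 3 does not apply)
  lolgovemweov → lolgovimweov   [pre-nasal raising]
  lolgovimweov → lolgovemweov   [vowel merger]
  giving Kagore lolgovemweov.

lolgovemweov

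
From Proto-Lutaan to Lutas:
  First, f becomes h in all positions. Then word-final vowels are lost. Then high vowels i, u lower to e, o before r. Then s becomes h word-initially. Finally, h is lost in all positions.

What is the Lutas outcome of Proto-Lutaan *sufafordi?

uaord

Lutas: *sufafordi
  sufafordi → suhahordi   [unconditioned shift]
  suhahordi → suhahord   [apocope]
  suhahord (rule 3 does not apply)
  suhahord → huhahord   [debuccalisation]
  huhahord → uaord   [h-loss]
  giving Lutas uaord.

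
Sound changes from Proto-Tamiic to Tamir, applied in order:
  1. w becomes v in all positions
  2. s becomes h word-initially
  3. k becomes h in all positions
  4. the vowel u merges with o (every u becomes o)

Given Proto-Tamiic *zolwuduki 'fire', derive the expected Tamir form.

Tamir: *zolwuduki > zolvuduki > zolvuduhi > zolvodohi  (by unconditioned shift, unconditioned shift, vowel merger)

zolvodohi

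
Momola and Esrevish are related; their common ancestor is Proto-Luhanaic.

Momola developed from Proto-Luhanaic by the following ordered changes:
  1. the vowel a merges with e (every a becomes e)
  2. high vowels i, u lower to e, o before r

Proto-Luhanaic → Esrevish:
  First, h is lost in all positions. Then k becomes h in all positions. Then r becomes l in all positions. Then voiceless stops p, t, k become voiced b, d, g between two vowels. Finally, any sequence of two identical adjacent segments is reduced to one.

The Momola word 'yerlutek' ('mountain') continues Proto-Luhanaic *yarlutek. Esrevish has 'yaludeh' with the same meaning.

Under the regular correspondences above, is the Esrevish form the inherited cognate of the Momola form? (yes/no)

Derive the expected Esrevish reflex of *yarlutek:
Esrevish: *yarlutek > yarluteh > yalluteh > yalludeh > yaludeh  (by unconditioned shift, unconditioned shift, intervocalic voicing, degemination)
Esrevish 'yaludeh' matches the regular reflex exactly, so the pair is cognate.

yes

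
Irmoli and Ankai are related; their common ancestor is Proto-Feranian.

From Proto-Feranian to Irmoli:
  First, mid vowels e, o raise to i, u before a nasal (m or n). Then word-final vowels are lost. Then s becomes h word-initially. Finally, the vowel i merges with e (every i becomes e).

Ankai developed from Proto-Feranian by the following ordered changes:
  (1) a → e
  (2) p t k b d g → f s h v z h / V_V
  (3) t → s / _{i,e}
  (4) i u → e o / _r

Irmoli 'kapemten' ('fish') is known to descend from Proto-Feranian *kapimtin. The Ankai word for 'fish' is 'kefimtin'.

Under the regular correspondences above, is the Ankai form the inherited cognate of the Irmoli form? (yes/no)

Derive the expected Ankai reflex of *kapimtin:
Ankai: *kapimtin > kepimtin > kefimtin > kefimsin  (by vowel merger, intervocalic lenition, palatalisation)
The regular Ankai reflex would be 'kefimsin', but the attested form is 'kefimtin'. The correspondence is irregular, so they are not cognates (the Ankai form has a different source).

no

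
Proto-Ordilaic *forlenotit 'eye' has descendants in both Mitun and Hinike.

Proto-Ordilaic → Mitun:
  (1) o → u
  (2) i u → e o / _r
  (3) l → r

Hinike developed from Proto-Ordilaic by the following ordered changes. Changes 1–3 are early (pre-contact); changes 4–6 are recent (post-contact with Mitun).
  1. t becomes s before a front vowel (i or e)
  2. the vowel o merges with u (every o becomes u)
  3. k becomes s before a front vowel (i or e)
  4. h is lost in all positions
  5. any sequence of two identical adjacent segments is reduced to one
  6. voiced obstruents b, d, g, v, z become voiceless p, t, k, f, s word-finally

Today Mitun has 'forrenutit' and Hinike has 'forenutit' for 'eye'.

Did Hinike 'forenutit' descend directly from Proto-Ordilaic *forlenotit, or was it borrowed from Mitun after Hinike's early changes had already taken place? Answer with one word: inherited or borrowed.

If inherited, *forlenotit would pass through all of Hinike's changes:
Hinike: *forlenotit > forlenosit > furlenusit  (by palatalisation, vowel merger)
If borrowed from Mitun 'forrenutit' after the early changes, it would undergo only the recent ones:
  rule 4 (h-loss): no change (forrenutit)
  rule 5 (degemination): forrenutit → forenutit
  rule 6 (final devoicing): no change (forenutit)
  ⇒ as a loan: forenutit
Hinike 'forenutit' matches the loan outcome 'forenutit', not the inherited 'furlenusit' — it skipped the early Hinike changes, so it was borrowed from Mitun.

borrowed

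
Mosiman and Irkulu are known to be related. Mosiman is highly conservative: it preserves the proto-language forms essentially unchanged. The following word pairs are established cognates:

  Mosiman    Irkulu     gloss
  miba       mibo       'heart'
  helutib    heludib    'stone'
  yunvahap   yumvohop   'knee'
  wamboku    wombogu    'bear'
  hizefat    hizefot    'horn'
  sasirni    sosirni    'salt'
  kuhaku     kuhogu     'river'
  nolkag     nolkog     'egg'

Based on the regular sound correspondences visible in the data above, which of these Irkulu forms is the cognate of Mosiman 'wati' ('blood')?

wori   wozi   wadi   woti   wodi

yunvahap ~ yumvohop, hizefat ~ hizefot — Mosiman a corresponds to Irkulu o after a consonant, before a consonant other than r, m, n, p, b, f, v.
helutib ~ heludib — Mosiman t corresponds to Irkulu d between vowels (before a front vowel).
Applying these to Mosiman 'wati':
  wati → woti   (a→o after a consonant, before a consonant other than r, m, n, p, b, f, v)
  woti → wodi   (t→d between vowels (before a front vowel))
So the Irkulu cognate is 'wodi'.

wodi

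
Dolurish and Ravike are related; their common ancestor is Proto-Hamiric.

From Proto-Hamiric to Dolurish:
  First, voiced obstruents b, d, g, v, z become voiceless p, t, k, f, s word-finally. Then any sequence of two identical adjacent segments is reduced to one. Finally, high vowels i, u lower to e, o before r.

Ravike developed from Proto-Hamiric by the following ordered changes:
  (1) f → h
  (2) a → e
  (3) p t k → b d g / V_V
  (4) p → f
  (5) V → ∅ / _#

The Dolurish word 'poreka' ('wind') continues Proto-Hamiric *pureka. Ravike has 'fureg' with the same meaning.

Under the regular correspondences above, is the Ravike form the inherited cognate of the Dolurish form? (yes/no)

Derive the expected Ravike reflex of *pureka:
Ravike: start from *pureka.
  rule 1: no change — pureka
  rule 2 (vowel merger): pureka → pureke
  rule 3 (intervocalic voicing): pureke → purege
  rule 4 (unconditioned shift): purege → furege
  rule 5 (apocope): furege → fureg
  ⇒ Ravike fureg
Ravike 'fureg' matches the regular reflex exactly, so the pair is cognate.

yes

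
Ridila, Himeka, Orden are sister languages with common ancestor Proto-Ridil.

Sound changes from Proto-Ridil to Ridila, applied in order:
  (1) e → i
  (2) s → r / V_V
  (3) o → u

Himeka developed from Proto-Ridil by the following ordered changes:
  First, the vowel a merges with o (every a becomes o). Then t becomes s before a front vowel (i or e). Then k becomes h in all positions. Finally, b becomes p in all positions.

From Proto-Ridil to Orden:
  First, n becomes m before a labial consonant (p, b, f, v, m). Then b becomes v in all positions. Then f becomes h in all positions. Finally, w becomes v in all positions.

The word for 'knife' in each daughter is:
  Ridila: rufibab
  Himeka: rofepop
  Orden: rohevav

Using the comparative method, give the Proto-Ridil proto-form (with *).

*rofebab

Position 3: Ridila has f, Himeka has f, Orden has h. Ridila preserves f here (none of its changes turn any other segment into f), so the proto-segment is *f.
Position 7: Ridila has b, Himeka has p, Orden has v. Ridila preserves b here (none of its changes turn any other segment into b), so the proto-segment is *b.
This points to *rofebab. Verify forward in each daughter:
Ridila: *rofebab
  rofebab → rofibab   [vowel merger]
  rofibab (rule 2 does not apply)
  rofibab → rufibab   [vowel merger]
  giving Ridila rufibab.
Himeka: start from *rofebab.
  rule 1 (vowel merger): rofebab → rofebob
  rule 2: no change — rofebob
  rule 3: no change — rofebob
  rule 4 (unconditioned shift): rofebob → rofepop
  ⇒ Himeka rofepop
Orden: *rofebab > rofevav > rohevav  (by unconditioned shift, unconditioned shift)
Only *rofebab yields all of Ridila rufibab, Himeka rofepop, Orden rohevav.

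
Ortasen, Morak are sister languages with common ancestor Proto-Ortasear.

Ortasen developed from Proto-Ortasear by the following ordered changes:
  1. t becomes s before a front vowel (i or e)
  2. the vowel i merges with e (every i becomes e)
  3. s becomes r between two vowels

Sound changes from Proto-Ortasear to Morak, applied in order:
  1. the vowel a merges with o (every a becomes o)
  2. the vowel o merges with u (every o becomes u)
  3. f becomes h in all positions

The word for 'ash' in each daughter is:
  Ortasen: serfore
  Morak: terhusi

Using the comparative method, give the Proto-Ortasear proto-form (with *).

Position 6: Ortasen has r, Morak has s. Morak preserves s here (none of its changes turn any other segment into s), so the proto-segment is *s.
Position 7: Ortasen has e, Morak has i. Morak preserves i here (none of its changes turn any other segment into i), so the proto-segment is *i.
Position 5: Ortasen has o, Morak has u. Ortasen preserves o here (none of its changes turn any other segment into o), so the proto-segment is *o.
This points to *terfosi. Verify forward in each daughter:
Ortasen: *terfosi
  terfosi → serfosi   [palatalisation]
  serfosi → serfose   [vowel merger]
  serfose → serfore   [rhotacism]
  giving Ortasen serfore.
Morak: *terfosi
  terfosi (rule 1 does not apply)
  terfosi → terfusi   [vowel merger]
  terfusi → terhusi   [unconditioned shift]
  giving Morak terhusi.
*terfosi is the unique common source.

*terfosi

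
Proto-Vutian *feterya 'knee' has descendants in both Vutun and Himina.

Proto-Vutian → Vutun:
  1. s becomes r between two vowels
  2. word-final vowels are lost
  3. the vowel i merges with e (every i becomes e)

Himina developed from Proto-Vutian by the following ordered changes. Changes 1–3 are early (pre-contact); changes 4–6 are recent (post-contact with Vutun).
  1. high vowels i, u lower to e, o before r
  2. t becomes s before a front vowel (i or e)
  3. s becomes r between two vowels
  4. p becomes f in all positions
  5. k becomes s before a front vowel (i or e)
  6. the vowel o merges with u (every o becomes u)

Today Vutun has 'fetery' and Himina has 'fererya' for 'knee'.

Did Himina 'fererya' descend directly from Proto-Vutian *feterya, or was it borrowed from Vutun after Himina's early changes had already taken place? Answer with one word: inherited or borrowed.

If inherited, *feterya would pass through all of Himina's changes:
Himina: start from *feterya.
  rule 1: no change — feterya
  rule 2 (palatalisation): feterya → feserya
  rule 3 (rhotacism): feserya → fererya
  rule 4: no change — fererya
  rule 5: no change — fererya
  rule 6: no change — fererya
  ⇒ Himina fererya
If borrowed from Vutun 'fetery' after the early changes, it would undergo only the recent ones:
  rule 4 (unconditioned shift): no change (fetery)
  rule 5 (palatalisation): no change (fetery)
  rule 6 (vowel merger): no change (fetery)
  ⇒ as a loan: fetery
Himina 'fererya' matches the inherited outcome exactly, so it is an inherited cognate, not a loan.

inherited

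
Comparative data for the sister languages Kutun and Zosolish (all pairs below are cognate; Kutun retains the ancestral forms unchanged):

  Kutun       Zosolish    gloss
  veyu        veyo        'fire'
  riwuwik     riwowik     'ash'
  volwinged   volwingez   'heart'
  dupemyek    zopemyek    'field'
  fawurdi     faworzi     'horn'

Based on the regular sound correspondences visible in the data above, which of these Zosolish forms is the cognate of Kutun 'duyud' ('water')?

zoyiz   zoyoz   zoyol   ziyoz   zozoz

zoyoz

dupemyek ~ zopemyek — Kutun d corresponds to Zosolish z word-initially before a back vowel.
riwuwik ~ riwowik — Kutun u corresponds to Zosolish o after a consonant, before a consonant other than r, m, n, p, b, f, v.
volwinged ~ volwingez — Kutun d corresponds to Zosolish z word-finally.
Applying these to Kutun 'duyud':
  duyud → zuyud   (d→z word-initially before a back vowel)
  zuyud → zoyud   (u→o after a consonant, before a consonant other than r, m, n, p, b, f, v)
  zoyud → zoyod   (u→o after a consonant, before a consonant other than r, m, n, p, b, f, v)
  zoyod → zoyoz   (d→z word-finally)
So the Zosolish cognate is 'zoyoz'.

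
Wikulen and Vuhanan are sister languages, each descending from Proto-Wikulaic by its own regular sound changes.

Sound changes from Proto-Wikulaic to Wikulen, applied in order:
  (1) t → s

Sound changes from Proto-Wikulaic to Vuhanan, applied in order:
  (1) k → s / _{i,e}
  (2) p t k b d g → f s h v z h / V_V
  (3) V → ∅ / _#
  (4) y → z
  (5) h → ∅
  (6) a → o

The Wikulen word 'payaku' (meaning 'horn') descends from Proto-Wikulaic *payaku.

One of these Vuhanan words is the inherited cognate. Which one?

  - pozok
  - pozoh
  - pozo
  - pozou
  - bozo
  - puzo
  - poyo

Vuhanan: *payaku
  payaku (rule 1 does not apply)
  payaku → payahu   [intervocalic lenition]
  payahu → payah   [apocope]
  payah → pazah   [unconditioned shift]
  pazah → paza   [h-loss]
  paza → pozo   [vowel merger]
  giving Vuhanan pozo.
Only 'pozo' matches the regular Vuhanan development of *payaku.

pozo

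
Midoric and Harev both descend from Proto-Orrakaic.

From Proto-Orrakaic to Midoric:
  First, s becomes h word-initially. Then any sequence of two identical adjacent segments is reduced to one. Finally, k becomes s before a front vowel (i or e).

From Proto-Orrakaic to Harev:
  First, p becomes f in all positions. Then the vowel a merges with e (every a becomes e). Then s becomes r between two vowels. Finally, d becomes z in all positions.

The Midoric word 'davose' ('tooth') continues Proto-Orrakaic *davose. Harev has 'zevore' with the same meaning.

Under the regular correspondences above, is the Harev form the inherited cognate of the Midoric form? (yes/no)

Derive the expected Harev reflex of *davose:
Harev: *davose > devose > devore > zevore  (by vowel merger, rhotacism, unconditioned shift)
Harev 'zevore' matches the regular reflex exactly, so the pair is cognate.

yes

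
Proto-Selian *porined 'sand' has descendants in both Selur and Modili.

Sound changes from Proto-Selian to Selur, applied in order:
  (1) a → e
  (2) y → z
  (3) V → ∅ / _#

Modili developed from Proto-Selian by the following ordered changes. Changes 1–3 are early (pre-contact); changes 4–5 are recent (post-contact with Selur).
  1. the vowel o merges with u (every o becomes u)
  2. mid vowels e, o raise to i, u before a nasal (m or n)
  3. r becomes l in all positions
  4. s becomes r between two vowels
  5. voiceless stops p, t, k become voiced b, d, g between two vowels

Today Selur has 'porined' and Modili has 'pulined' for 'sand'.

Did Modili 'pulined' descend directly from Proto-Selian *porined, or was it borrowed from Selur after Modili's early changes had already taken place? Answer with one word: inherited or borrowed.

inherited

If inherited, *porined would pass through all of Modili's changes:
Modili: *porined
  porined → purined   [vowel merger]
  purined (rule 2 does not apply)
  purined → pulined   [unconditioned shift]
  pulined (rule 4 does not apply)
  pulined (rule 5 does not apply)
  giving Modili pulined.
If borrowed from Selur 'porined' after the early changes, it would undergo only the recent ones:
  rule 4 (rhotacism): no change (porined)
  rule 5 (intervocalic voicing): no change (porined)
  ⇒ as a loan: porined
Modili 'pulined' matches the inherited outcome exactly, so it is an inherited cognate, not a loan.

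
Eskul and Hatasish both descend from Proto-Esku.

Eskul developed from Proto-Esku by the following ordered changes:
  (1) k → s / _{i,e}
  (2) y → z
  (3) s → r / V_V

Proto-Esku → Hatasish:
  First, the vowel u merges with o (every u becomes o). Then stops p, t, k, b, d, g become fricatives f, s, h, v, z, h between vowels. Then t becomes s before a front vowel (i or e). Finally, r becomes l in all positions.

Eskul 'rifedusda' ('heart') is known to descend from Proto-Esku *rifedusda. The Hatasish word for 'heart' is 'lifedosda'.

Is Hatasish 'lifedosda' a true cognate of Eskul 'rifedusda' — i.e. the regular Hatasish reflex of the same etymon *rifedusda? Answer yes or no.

Derive the expected Hatasish reflex of *rifedusda:
Hatasish: start from *rifedusda.
  rule 1 (vowel merger): rifedusda → rifedosda
  rule 2 (intervocalic lenition): rifedosda → rifezosda
  rule 3: no change — rifezosda
  rule 4 (unconditioned shift): rifezosda → lifezosda
  ⇒ Hatasish lifezosda
The regular Hatasish reflex would be 'lifezosda', but the attested form is 'lifedosda'. The correspondence is irregular, so they are not cognates (the Hatasish form has a different source).

no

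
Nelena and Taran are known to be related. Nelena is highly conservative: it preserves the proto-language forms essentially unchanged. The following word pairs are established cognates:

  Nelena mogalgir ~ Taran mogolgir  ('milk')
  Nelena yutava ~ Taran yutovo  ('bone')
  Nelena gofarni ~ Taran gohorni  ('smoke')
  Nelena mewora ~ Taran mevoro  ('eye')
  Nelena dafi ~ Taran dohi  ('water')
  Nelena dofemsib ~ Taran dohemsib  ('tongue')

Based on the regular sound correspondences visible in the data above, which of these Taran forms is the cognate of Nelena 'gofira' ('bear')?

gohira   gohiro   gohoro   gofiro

gohiro

dafi ~ dohi — Nelena f corresponds to Taran h between vowels (before a front vowel).
yutava ~ yutovo, mewora ~ mevoro — Nelena a corresponds to Taran o word-finally.
Applying these to Nelena 'gofira':
  gofira → gohira   (f→h between vowels (before a front vowel))
  gohira → gohiro   (a→o word-finally)
So the Taran cognate is 'gohiro'.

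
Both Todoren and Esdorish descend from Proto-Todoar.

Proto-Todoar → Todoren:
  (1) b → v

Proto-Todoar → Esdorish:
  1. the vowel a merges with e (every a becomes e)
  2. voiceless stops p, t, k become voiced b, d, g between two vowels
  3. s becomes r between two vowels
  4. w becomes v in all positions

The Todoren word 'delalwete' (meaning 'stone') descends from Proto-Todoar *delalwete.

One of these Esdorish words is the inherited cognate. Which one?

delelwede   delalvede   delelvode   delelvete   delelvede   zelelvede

Esdorish: *delalwete > delelwete > delelwede > delelvede  (by vowel merger, intervocalic voicing, unconditioned shift)
Only 'delelvede' matches the regular Esdorish development of *delalwete.

delelvede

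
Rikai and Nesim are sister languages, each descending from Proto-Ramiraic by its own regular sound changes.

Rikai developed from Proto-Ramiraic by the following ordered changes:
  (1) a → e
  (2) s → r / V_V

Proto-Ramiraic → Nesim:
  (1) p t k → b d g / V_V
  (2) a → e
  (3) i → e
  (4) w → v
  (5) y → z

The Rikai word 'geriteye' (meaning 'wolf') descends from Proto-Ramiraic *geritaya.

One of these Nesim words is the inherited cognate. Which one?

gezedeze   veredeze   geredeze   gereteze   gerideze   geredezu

Nesim: start from *geritaya.
  rule 1 (intervocalic voicing): geritaya → geridaya
  rule 2 (vowel merger): geridaya → gerideye
  rule 3 (vowel merger): gerideye → geredeye
  rule 4: no change — geredeye
  rule 5 (unconditioned shift): geredeye → geredeze
  ⇒ Nesim geredeze
The other candidates each miss or misapply at least one Nesim change.

geredeze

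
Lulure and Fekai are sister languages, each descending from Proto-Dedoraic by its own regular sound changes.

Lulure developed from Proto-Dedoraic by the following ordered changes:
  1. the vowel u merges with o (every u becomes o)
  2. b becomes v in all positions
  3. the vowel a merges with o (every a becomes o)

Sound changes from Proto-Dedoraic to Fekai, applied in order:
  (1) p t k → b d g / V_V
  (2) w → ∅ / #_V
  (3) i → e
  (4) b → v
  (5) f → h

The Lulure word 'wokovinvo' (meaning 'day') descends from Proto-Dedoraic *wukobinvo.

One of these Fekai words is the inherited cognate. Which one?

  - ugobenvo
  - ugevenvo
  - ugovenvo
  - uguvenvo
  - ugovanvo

Fekai: start from *wukobinvo.
  rule 1 (intervocalic voicing): wukobinvo → wugobinvo
  rule 2 (glide loss): wugobinvo → ugobinvo
  rule 3 (vowel merger): ugobinvo → ugobenvo
  rule 4 (unconditioned shift): ugobenvo → ugovenvo
  rule 5: no change — ugovenvo
  ⇒ Fekai ugovenvo
The other candidates each miss or misapply at least one Fekai change.

ugovenvo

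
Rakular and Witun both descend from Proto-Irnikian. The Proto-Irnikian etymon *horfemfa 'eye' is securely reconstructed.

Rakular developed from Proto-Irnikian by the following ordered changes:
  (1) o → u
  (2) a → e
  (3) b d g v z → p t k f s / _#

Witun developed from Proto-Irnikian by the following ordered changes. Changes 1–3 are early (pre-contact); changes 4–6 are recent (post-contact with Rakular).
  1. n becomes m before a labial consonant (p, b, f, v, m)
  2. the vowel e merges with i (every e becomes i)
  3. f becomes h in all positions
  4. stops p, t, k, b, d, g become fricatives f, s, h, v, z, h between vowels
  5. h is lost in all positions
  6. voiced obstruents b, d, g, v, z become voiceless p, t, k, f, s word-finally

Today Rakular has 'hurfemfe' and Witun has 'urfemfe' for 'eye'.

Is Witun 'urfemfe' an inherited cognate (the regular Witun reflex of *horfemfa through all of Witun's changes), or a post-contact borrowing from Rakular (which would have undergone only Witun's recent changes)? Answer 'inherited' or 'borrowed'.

borrowed

If inherited, *horfemfa would pass through all of Witun's changes:
Witun: *horfemfa
  horfemfa (rule 1 does not apply)
  horfemfa → horfimfa   [vowel merger]
  horfimfa → horhimha   [unconditioned shift]
  horhimha (rule 4 does not apply)
  horhimha → orima   [h-loss]
  orima (rule 6 does not apply)
  giving Witun orima.
If borrowed from Rakular 'hurfemfe' after the early changes, it would undergo only the recent ones:
  rule 4 (intervocalic lenition): no change (hurfemfe)
  rule 5 (h-loss): hurfemfe → urfemfe
  rule 6 (final devoicing): no change (urfemfe)
  ⇒ as a loan: urfemfe
Witun 'urfemfe' matches the loan outcome 'urfemfe', not the inherited 'orima' — it skipped the early Witun changes, so it was borrowed from Rakular.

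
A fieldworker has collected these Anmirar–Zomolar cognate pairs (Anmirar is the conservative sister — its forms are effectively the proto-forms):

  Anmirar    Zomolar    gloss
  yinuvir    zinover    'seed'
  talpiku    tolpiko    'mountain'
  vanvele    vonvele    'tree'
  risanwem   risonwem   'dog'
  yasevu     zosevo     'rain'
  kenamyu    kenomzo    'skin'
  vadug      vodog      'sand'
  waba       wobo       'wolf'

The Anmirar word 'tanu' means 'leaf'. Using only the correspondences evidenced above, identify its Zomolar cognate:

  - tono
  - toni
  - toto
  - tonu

tono

vanvele ~ vonvele, risanwem ~ risonwem — Anmirar a corresponds to Zomolar o after a consonant, before a nasal.
talpiku ~ tolpiko, yasevu ~ zosevo — Anmirar u corresponds to Zomolar o word-finally.
Applying these to Anmirar 'tanu':
  tanu → tonu   (a→o after a consonant, before a nasal)
  tonu → tono   (u→o word-finally)
So the Zomolar cognate is 'tono'.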